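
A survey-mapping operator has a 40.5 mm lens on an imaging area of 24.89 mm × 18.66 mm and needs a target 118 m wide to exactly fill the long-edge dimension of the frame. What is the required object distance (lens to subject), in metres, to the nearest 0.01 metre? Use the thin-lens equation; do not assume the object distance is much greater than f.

W: 118 m = 118000 mm.
Magnification m = w/W = dᵢ/dₒ; combined with 1/f = 1/dₒ + 1/dᵢ this gives dₒ = f·(1 + W/w).
dₒ = 40.5 mm × (1 + 118000/24.89) = 40.5 × 4741.8598 ≈ 192045.321 mm = 192.045 m.

192.05 m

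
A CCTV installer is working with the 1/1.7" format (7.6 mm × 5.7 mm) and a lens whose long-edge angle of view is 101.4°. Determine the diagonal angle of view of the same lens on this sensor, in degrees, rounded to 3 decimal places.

From the long-edge AOV: f = 7.6 / (2·tan(50.7°)) = 7.6 / 2.44352 ≈ 3.1103 mm.
Sensor diagonal = √(7.6² + 5.7²) = √90.2500 ≈ 9.5000 mm.
Diagonal AOV = 2·arctan(9.5000 / (2 × 3.1103)) = 2·arctan(1.52720) ≈ 113.5671°.

113.567°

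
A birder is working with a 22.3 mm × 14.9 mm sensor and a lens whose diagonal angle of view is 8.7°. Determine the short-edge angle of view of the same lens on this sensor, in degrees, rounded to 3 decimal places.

4.840°

Sensor diagonal = √(22.3² + 14.9²) = √719.3000 ≈ 26.8198 mm.
From the diagonal AOV: f = 26.8198 / (2·tan(4.35°)) = 26.8198 / 0.15214 ≈ 176.2880 mm.
Short-edge AOV = 2·arctan(14.9 / (2 × 176.2880)) = 2·arctan(0.04226) ≈ 4.8398°.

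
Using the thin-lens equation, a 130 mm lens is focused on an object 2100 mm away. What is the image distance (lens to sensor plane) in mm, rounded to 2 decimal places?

1/dᵢ = 1/f − 1/dₒ = 1/130 − 1/2100 = 0.0072161 mm⁻¹.
dᵢ = 1/0.0072161 ≈ 138.5787 mm.

138.58 mm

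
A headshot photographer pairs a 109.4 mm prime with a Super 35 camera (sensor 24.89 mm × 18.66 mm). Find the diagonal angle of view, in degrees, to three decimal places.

16.184°

Sensor diagonal = √(24.89² + 18.66²) = √967.7077 ≈ 31.1080 mm.
Angle of view α = 2·arctan(d/2f) with d = 31.1080 mm and f = 109.4 mm.
d/2f = 0.14218; arctan(0.14218) ≈ 8.0918°, so α ≈ 16.1836°.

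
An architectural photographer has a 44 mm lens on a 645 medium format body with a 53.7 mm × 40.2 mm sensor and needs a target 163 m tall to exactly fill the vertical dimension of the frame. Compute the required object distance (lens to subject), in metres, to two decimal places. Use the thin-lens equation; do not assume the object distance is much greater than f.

178.45 m

W: 163 m = 163000 mm.
Magnification m = h/W = dᵢ/dₒ; combined with 1/f = 1/dₒ + 1/dᵢ this gives dₒ = f·(1 + W/h).
dₒ = 44 mm × (1 + 163000/40.2) = 44 × 4055.7264 ≈ 178451.960 mm = 178.452 m.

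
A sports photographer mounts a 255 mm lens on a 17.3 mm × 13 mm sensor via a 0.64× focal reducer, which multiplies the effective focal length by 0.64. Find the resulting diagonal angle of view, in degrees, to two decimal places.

7.59°

Effective focal length f = 255 × 0.64 = 163.2 mm.
Sensor diagonal = √(17.3² + 13²) = √468.2900 ≈ 21.6400 mm.
α = 2·arctan(21.640 / (2 × 163.2)) = 2·arctan(0.06630) ≈ 7.5862°.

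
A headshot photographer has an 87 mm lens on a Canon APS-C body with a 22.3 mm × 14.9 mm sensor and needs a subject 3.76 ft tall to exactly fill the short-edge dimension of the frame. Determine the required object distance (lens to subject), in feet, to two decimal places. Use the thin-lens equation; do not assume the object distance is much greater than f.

W: 3.76 ft × 304.8 mm/ft = 1146.05 mm.
Magnification m = h/W = dᵢ/dₒ; combined with 1/f = 1/dₒ + 1/dᵢ this gives dₒ = f·(1 + W/h).
dₒ = 87 mm × (1 + 1146.05/14.9) = 87 × 77.9160 ≈ 6778.689 mm = 6778.689/304.8 ft = 22.2398 ft.

22.24 ft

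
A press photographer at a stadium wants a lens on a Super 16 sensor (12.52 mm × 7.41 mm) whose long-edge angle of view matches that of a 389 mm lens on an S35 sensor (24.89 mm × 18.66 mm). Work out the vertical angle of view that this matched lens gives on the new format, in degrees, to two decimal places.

Equal long-edge AOV ⇒ f₂ = f₁ · 12.52/24.89 = 389 × 0.50301 ≈ 195.6722 mm.
Vertical AOV on the new format = 2·arctan(7.41 / (2 × 195.6722)) = 2·arctan(0.01893) ≈ 2.1695°.

2.17°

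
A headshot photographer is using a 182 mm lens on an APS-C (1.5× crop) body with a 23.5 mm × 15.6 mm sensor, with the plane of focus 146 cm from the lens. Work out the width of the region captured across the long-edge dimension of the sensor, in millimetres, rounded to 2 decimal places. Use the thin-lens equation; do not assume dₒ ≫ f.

165.02 mm

dₒ: 146 cm = 1460 mm.
Similar triangles through the lens centre give W/dₒ = w/dᵢ; with 1/f = 1/dₒ + 1/dᵢ this gives W = w·(dₒ − f)/f.
W = 23.5 mm × (1460 − 182) / 182 = 23.5 × 7.0220 ≈ 165.016 mm.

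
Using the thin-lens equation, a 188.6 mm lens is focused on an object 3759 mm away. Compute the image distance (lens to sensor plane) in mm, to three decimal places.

198.562 mm

1/dᵢ = 1/f − 1/dₒ = 1/188.6 − 1/3759 = 0.0050362 mm⁻¹.
dᵢ = 1/0.0050362 ≈ 198.5625 mm.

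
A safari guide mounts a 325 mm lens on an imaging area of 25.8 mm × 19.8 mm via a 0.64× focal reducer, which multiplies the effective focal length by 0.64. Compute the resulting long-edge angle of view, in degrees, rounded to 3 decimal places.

7.098°

Effective focal length f = 325 × 0.64 = 208 mm.
α = 2·arctan(25.8 / (2 × 208)) = 2·arctan(0.06202) ≈ 7.0978°.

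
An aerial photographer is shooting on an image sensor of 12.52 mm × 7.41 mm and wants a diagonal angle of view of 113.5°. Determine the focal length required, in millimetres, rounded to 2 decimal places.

Sensor diagonal = √(12.52² + 7.41²) = √211.6585 ≈ 14.5485 mm.
From α = 2·arctan(d/2f) we get f = d / (2·tan(α/2)).
With d = 14.5485 mm and α/2 = 56.75°, tan(α/2) ≈ 1.52525, so f ≈ 14.5485 / 3.05051 ≈ 4.7692 mm.

4.77 mm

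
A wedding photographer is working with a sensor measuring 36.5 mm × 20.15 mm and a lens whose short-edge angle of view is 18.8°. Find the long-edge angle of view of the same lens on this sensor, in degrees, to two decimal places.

From the short-edge AOV: f = 20.15 / (2·tan(9.4°)) = 20.15 / 0.33110 ≈ 60.8581 mm.
Long-edge AOV = 2·arctan(36.5 / (2 × 60.8581)) = 2·arctan(0.29988) ≈ 33.3856°.

33.39°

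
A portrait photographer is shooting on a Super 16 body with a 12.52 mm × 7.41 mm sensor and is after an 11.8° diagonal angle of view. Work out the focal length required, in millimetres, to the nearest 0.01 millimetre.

70.39 mm

Sensor diagonal = √(12.52² + 7.41²) = √211.6585 ≈ 14.5485 mm.
From α = 2·arctan(d/2f) we get f = d / (2·tan(α/2)).
With d = 14.5485 mm and α/2 = 5.9°, tan(α/2) ≈ 0.10334, so f ≈ 14.5485 / 0.20668 ≈ 70.3914 mm.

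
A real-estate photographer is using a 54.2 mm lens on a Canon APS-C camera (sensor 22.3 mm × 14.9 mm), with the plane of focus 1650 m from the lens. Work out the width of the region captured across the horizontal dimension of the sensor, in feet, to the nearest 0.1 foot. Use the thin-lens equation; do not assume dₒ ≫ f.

2227.2 ft

dₒ: 1650 m = 1.65e+06 mm.
Similar triangles through the lens centre give W/dₒ = w/dᵢ; with 1/f = 1/dₒ + 1/dᵢ this gives W = w·(dₒ − f)/f.
W = 22.3 mm × (1.65e+06 − 54.2) / 54.2 = 22.3 × 30441.8044 ≈ 678852.239 mm = 678852.239/304.8 ft = 2227.21 ft.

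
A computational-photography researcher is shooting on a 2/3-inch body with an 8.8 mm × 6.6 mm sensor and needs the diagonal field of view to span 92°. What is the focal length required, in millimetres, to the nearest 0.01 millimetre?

Sensor diagonal = √(8.8² + 6.6²) = √121.0000 ≈ 11.0000 mm.
From α = 2·arctan(d/2f) we get f = d / (2·tan(α/2)).
With d = 11.0000 mm and α/2 = 46°, tan(α/2) ≈ 1.03553, so f ≈ 11.0000 / 2.07106 ≈ 5.3113 mm.

5.31 mm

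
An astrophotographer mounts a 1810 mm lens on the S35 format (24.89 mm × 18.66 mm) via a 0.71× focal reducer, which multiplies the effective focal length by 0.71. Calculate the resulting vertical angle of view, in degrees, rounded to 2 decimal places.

0.83°

Effective focal length f = 1810 × 0.71 = 1285.1 mm.
α = 2·arctan(18.66 / (2 × 1285.1)) = 2·arctan(0.00726) ≈ 0.8319°.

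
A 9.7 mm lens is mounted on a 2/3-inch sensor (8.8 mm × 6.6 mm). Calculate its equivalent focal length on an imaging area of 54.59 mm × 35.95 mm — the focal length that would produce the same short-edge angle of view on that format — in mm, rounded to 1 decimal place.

52.8 mm

Equal angle of view means equal height/f ratio, so f₂ = f₁ · (height₂/height₁) = 9.7 × 35.95/6.6.
f₂ = 9.7 × 5.44697 ≈ 52.836 mm.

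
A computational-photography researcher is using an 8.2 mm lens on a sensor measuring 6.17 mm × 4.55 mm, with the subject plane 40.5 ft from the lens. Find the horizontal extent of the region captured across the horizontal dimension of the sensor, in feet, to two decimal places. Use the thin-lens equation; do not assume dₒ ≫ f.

30.45 ft

dₒ: 40.5 ft × 304.8 mm/ft = 12344.40 mm.
Similar triangles through the lens centre give W/dₒ = w/dᵢ; with 1/f = 1/dₒ + 1/dᵢ this gives W = w·(dₒ − f)/f.
W = 6.17 mm × (12344.4 − 8.2) / 8.2 = 6.17 × 1504.4146 ≈ 9282.238 mm = 9282.238/304.8 ft = 30.4535 ft.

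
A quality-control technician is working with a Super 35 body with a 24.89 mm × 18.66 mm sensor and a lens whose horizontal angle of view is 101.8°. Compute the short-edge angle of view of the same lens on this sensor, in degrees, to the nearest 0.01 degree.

From the horizontal AOV: f = 24.89 / (2·tan(50.9°)) = 24.89 / 2.46100 ≈ 10.1138 mm.
Short-edge AOV = 2·arctan(18.66 / (2 × 10.1138)) = 2·arctan(0.92250) ≈ 85.3833°.

85.38°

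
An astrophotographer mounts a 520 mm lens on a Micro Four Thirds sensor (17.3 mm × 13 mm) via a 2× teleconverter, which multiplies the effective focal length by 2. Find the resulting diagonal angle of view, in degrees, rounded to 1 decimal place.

1.2°

Effective focal length f = 520 × 2 = 1040 mm.
Sensor diagonal = √(17.3² + 13²) = √468.2900 ≈ 21.6400 mm.
α = 2·arctan(21.640 / (2 × 1040)) = 2·arctan(0.01040) ≈ 1.1922°.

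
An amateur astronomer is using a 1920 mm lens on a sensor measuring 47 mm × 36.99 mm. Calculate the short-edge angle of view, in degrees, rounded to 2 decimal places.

1.10°

Angle of view α = 2·arctan(h/2f) with h = 36.99 mm and f = 1920 mm.
h/2f = 0.00963; arctan(0.00963) ≈ 0.5519°, so α ≈ 1.1038°.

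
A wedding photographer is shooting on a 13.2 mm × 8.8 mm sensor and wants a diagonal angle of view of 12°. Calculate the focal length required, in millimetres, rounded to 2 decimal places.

Sensor diagonal = √(13.2² + 8.8²) = √251.6800 ≈ 15.8644 mm.
From α = 2·arctan(d/2f) we get f = d / (2·tan(α/2)).
With d = 15.8644 mm and α/2 = 6°, tan(α/2) ≈ 0.10510, so f ≈ 15.8644 / 0.21021 ≈ 75.4700 mm.

75.47 mm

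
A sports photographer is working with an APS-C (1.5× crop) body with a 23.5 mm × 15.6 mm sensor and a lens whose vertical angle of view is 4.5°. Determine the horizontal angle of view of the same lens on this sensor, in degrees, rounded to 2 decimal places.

From the vertical AOV: f = 15.6 / (2·tan(2.25°)) = 15.6 / 0.07858 ≈ 198.5233 mm.
Horizontal AOV = 2·arctan(23.5 / (2 × 198.5233)) = 2·arctan(0.05919) ≈ 6.7744°.

6.77°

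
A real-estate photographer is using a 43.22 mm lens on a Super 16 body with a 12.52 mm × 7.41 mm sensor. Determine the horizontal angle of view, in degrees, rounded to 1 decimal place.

16.5°

Angle of view α = 2·arctan(w/2f) with w = 12.52 mm and f = 43.22 mm.
w/2f = 0.14484; arctan(0.14484) ≈ 8.2414°, so α ≈ 16.4829°.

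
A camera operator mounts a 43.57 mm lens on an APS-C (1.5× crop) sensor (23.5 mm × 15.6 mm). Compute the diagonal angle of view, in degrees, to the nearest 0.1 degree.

Sensor diagonal = √(23.5² + 15.6²) = √795.6100 ≈ 28.2066 mm.
Angle of view α = 2·arctan(d/2f) with d = 28.2066 mm and f = 43.57 mm.
d/2f = 0.32369; arctan(0.32369) ≈ 17.9364°, so α ≈ 35.8728°.

35.9°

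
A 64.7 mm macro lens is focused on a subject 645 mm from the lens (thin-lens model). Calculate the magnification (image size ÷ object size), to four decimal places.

0.1115×

Thin lens: 1/f = 1/dₒ + 1/dᵢ → 1/dᵢ = 1/64.7 − 1/645 = 0.0139056 mm⁻¹, so dᵢ ≈ 71.9137 mm.
Magnification m = dᵢ/dₒ = 71.9137/645 ≈ 0.11149.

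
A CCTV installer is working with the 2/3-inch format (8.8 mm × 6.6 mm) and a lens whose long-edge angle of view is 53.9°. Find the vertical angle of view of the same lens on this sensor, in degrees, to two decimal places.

41.75°

From the long-edge AOV: f = 8.8 / (2·tan(26.95°)) = 8.8 / 1.01685 ≈ 8.6541 mm.
Vertical AOV = 2·arctan(6.6 / (2 × 8.6541)) = 2·arctan(0.38132) ≈ 41.7457°.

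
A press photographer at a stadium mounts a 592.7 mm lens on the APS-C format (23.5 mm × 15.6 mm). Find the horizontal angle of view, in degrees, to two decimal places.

Angle of view α = 2·arctan(w/2f) with w = 23.5 mm and f = 592.7 mm.
w/2f = 0.01982; arctan(0.01982) ≈ 1.1357°, so α ≈ 2.2714°.

2.27°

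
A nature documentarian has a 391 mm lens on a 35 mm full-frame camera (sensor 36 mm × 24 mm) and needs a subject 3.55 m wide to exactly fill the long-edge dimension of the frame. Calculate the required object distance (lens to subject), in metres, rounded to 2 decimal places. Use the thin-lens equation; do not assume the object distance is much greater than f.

38.95 m

W: 3.55 m = 3550 mm.
Magnification m = w/W = dᵢ/dₒ; combined with 1/f = 1/dₒ + 1/dᵢ this gives dₒ = f·(1 + W/w).
dₒ = 391 mm × (1 + 3550/36) = 391 × 99.6111 ≈ 38947.944 mm = 38.9479 m.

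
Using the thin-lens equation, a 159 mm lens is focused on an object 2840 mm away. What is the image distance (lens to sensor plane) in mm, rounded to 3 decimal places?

168.430 mm

1/dᵢ = 1/f − 1/dₒ = 1/159 − 1/2840 = 0.0059372 mm⁻¹.
dᵢ = 1/0.0059372 ≈ 168.4297 mm.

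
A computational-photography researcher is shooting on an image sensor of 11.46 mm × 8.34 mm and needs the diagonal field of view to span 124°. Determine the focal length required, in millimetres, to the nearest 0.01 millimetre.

Sensor diagonal = √(11.46² + 8.34²) = √200.8872 ≈ 14.1735 mm.
From α = 2·arctan(d/2f) we get f = d / (2·tan(α/2)).
With d = 14.1735 mm and α/2 = 62°, tan(α/2) ≈ 1.88073, so f ≈ 14.1735 / 3.76145 ≈ 3.7681 mm.

3.77 mm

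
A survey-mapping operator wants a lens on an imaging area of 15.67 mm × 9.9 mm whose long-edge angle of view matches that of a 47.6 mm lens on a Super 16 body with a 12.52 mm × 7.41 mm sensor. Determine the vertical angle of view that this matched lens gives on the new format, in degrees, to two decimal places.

Equal long-edge AOV ⇒ f₂ = f₁ · 15.67/12.52 = 47.6 × 1.25160 ≈ 59.5760 mm.
Vertical AOV on the new format = 2·arctan(9.9 / (2 × 59.5760)) = 2·arctan(0.08309) ≈ 9.4993°.

9.50°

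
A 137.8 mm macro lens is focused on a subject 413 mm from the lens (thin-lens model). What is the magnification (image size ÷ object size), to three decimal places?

Thin lens: 1/f = 1/dₒ + 1/dᵢ → 1/dᵢ = 1/137.8 − 1/413 = 0.0048356 mm⁻¹, so dᵢ ≈ 206.8001 mm.
Magnification m = dᵢ/dₒ = 206.8001/413 ≈ 0.50073.

0.501×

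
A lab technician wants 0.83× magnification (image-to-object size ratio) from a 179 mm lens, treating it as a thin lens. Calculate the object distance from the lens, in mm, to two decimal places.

With m = dᵢ/dₒ and 1/f = 1/dₒ + 1/dᵢ, substituting dᵢ = m·dₒ gives 1/f = (1 + 1/m)/dₒ, hence dₒ = f·(1 + 1/m).
dₒ = 179 × (1 + 1/0.83) = 179 × 2.20482 ≈ 394.663 mm.

394.66 mm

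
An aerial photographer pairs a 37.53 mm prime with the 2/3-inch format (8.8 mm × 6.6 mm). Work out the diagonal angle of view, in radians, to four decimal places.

0.2910 rad

Sensor diagonal = √(8.8² + 6.6²) = √121.0000 ≈ 11.0000 mm.
Angle of view α = 2·arctan(d/2f) with d = 11.0000 mm and f = 37.53 mm.
d/2f = 0.14655; arctan(0.14655) ≈ 0.1455 rad, so α ≈ 0.2910 rad.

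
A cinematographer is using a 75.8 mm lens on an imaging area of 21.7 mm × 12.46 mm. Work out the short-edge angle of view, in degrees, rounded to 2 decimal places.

9.40°

Angle of view α = 2·arctan(h/2f) with h = 12.46 mm and f = 75.8 mm.
h/2f = 0.08219; arctan(0.08219) ≈ 4.6986°, so α ≈ 9.3972°.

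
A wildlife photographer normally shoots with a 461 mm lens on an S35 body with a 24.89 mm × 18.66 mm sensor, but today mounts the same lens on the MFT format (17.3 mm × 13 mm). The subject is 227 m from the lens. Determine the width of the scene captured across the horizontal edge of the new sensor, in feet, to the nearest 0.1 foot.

The focal length stays 461 mm; the relevant sensor dimension is now w = 17.3 mm. Object distance dₒ = 227 m = 227000 mm.
Thin-lens field width W = w·(dₒ − f)/f = 17.3 × (227000 − 461)/461 ≈ 8501.355 mm = 8501.355/304.8 ft = 27.8916 ft.

27.9 ft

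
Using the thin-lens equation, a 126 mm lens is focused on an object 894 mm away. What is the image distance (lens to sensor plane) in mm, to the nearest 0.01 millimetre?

146.67 mm

1/dᵢ = 1/f − 1/dₒ = 1/126 − 1/894 = 0.0068179 mm⁻¹.
dᵢ = 1/0.0068179 ≈ 146.6719 mm.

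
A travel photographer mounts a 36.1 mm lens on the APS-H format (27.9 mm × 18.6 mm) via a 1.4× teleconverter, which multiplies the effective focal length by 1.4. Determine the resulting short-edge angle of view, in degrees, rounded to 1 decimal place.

Effective focal length f = 36.1 × 1.4 = 50.54 mm.
α = 2·arctan(18.6 / (2 × 50.54)) = 2·arctan(0.18401) ≈ 20.8530°.

20.9°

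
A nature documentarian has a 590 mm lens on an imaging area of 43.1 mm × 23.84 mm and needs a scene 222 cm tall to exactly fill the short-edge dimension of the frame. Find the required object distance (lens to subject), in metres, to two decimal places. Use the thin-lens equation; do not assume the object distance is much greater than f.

55.53 m

W: 222 cm = 2220 mm.
Magnification m = h/W = dᵢ/dₒ; combined with 1/f = 1/dₒ + 1/dᵢ this gives dₒ = f·(1 + W/h).
dₒ = 590 mm × (1 + 2220/23.84) = 590 × 94.1208 ≈ 55531.275 mm = 55.5313 m.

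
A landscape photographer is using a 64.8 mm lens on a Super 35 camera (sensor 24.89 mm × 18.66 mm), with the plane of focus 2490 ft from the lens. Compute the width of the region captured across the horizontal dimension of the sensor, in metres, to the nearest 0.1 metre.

291.5 m

dₒ: 2490 ft × 304.8 mm/ft = 758951.98 mm.
Similar triangles through the lens centre give W/dₒ = w/dᵢ; with 1/f = 1/dₒ + 1/dᵢ this gives W = w·(dₒ − f)/f.
W = 24.89 mm × (758952 − 64.8) / 64.8 = 24.89 × 11711.2218 ≈ 291492.312 mm = 291.492 m.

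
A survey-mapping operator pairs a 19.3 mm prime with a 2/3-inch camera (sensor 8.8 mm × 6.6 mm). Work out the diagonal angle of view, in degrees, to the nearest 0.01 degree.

Sensor diagonal = √(8.8² + 6.6²) = √121.0000 ≈ 11.0000 mm.
Angle of view α = 2·arctan(d/2f) with d = 11.0000 mm and f = 19.3 mm.
d/2f = 0.28497; arctan(0.28497) ≈ 15.9062°, so α ≈ 31.8124°.

31.81°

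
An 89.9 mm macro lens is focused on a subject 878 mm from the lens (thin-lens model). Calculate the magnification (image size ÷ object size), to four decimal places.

0.1141×

Thin lens: 1/f = 1/dₒ + 1/dᵢ → 1/dᵢ = 1/89.9 − 1/878 = 0.0099845 mm⁻¹, so dᵢ ≈ 100.1551 mm.
Magnification m = dᵢ/dₒ = 100.1551/878 ≈ 0.11407.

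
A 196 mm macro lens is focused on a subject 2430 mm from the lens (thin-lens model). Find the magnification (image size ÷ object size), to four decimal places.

Thin lens: 1/f = 1/dₒ + 1/dᵢ → 1/dᵢ = 1/196 − 1/2430 = 0.0046905 mm⁻¹, so dᵢ ≈ 213.1961 mm.
Magnification m = dᵢ/dₒ = 213.1961/2430 ≈ 0.08774.

0.0877×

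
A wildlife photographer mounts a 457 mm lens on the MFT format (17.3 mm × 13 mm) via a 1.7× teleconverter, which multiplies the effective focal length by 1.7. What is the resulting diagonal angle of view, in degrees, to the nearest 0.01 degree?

1.60°

Effective focal length f = 457 × 1.7 = 776.9 mm.
Sensor diagonal = √(17.3² + 13²) = √468.2900 ≈ 21.6400 mm.
α = 2·arctan(21.640 / (2 × 776.9)) = 2·arctan(0.01393) ≈ 1.5958°.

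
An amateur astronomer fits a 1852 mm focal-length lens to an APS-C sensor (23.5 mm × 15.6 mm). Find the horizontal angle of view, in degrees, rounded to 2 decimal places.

Angle of view α = 2·arctan(w/2f) with w = 23.5 mm and f = 1852 mm.
w/2f = 0.00634; arctan(0.00634) ≈ 0.3635°, so α ≈ 0.7270°.

0.73°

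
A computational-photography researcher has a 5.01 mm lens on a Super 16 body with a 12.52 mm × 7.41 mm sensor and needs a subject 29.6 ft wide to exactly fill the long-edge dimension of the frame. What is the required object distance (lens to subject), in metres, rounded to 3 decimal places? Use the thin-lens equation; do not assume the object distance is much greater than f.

3.615 m

W: 29.6 ft × 304.8 mm/ft = 9022.08 mm.
Magnification m = w/W = dᵢ/dₒ; combined with 1/f = 1/dₒ + 1/dᵢ this gives dₒ = f·(1 + W/w).
dₒ = 5.01 mm × (1 + 9022.08/12.52) = 5.01 × 721.6134 ≈ 3615.283 mm = 3.61528 m.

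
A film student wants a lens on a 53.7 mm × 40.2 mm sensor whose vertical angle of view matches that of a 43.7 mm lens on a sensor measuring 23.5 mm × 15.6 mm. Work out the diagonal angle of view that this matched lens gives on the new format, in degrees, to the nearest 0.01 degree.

33.17°

Equal vertical AOV ⇒ f₂ = f₁ · 40.2/15.6 = 43.7 × 2.57692 ≈ 112.6115 mm.
Sensor diagonal = √(53.7² + 40.2²) = √4499.7300 ≈ 67.0800 mm.
Diagonal AOV on the new format = 2·arctan(67.0800 / (2 × 112.6115)) = 2·arctan(0.29784) ≈ 33.1711°.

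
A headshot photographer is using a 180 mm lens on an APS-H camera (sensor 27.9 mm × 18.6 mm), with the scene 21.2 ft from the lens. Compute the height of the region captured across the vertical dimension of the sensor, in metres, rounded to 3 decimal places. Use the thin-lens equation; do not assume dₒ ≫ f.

0.649 m

dₒ: 21.2 ft × 304.8 mm/ft = 6461.76 mm.
Similar triangles through the lens centre give W/dₒ = h/dᵢ; with 1/f = 1/dₒ + 1/dᵢ this gives W = h·(dₒ − f)/f.
W = 18.6 mm × (6461.76 − 180) / 180 = 18.6 × 34.8987 ≈ 649.115 mm = 0.649115 m.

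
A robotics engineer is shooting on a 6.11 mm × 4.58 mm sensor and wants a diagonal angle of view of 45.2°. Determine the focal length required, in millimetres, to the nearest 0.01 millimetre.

Sensor diagonal = √(6.11² + 4.58²) = √58.3085 ≈ 7.6360 mm.
From α = 2·arctan(d/2f) we get f = d / (2·tan(α/2)).
With d = 7.6360 mm and α/2 = 22.6°, tan(α/2) ≈ 0.41626, so f ≈ 7.6360 / 0.83252 ≈ 9.1722 mm.

9.17 mm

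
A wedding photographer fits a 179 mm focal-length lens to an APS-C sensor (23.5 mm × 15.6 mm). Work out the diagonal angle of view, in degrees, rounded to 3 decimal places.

Sensor diagonal = √(23.5² + 15.6²) = √795.6100 ≈ 28.2066 mm.
Angle of view α = 2·arctan(d/2f) with d = 28.2066 mm and f = 179 mm.
d/2f = 0.07879; arctan(0.07879) ≈ 4.5050°, so α ≈ 9.0100°.

9.010°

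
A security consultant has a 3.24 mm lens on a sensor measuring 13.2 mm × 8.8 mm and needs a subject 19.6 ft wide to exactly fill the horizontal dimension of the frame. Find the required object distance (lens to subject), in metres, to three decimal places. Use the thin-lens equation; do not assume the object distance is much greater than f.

1.470 m

W: 19.6 ft × 304.8 mm/ft = 5974.08 mm.
Magnification m = w/W = dᵢ/dₒ; combined with 1/f = 1/dₒ + 1/dᵢ this gives dₒ = f·(1 + W/w).
dₒ = 3.24 mm × (1 + 5974.08/13.2) = 3.24 × 453.5818 ≈ 1469.605 mm = 1.46961 m.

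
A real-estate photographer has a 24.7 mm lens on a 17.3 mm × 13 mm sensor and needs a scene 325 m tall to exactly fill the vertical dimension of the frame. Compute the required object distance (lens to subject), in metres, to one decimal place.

W: 325 m = 325000 mm.
Magnification m = h/W = dᵢ/dₒ; combined with 1/f = 1/dₒ + 1/dᵢ this gives dₒ = f·(1 + W/h).
dₒ = 24.7 mm × (1 + 325000/13) = 24.7 × 25001.0000 ≈ 617524.700 mm = 617.525 m.

617.5 m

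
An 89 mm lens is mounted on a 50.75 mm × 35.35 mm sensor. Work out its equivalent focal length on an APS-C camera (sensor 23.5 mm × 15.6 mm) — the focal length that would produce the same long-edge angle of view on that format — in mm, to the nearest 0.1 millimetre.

Equal angle of view means equal width/f ratio, so f₂ = f₁ · (width₂/width₁) = 89 × 23.5/50.75.
f₂ = 89 × 0.46305 ≈ 41.212 mm.

41.2 mm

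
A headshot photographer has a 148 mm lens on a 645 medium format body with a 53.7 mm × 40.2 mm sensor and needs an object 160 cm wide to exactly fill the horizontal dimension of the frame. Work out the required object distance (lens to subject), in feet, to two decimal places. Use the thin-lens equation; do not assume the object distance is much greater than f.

14.95 ft

W: 160 cm = 1600 mm.
Magnification m = w/W = dᵢ/dₒ; combined with 1/f = 1/dₒ + 1/dᵢ this gives dₒ = f·(1 + W/w).
dₒ = 148 mm × (1 + 1600/53.7) = 148 × 30.7952 ≈ 4557.683 mm = 4557.683/304.8 ft = 14.953 ft.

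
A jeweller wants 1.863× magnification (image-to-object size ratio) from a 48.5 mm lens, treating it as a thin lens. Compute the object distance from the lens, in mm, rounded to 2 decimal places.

With m = dᵢ/dₒ and 1/f = 1/dₒ + 1/dᵢ, substituting dᵢ = m·dₒ gives 1/f = (1 + 1/m)/dₒ, hence dₒ = f·(1 + 1/m).
dₒ = 48.5 × (1 + 1/1.863) = 48.5 × 1.53677 ≈ 74.533 mm.

74.53 mm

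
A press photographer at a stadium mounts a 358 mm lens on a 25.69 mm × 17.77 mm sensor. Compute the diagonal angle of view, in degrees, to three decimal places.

Sensor diagonal = √(25.69² + 17.77²) = √975.7490 ≈ 31.2370 mm.
Angle of view α = 2·arctan(d/2f) with d = 31.2370 mm and f = 358 mm.
d/2f = 0.04363; arctan(0.04363) ≈ 2.4981°, so α ≈ 4.9961°.

4.996°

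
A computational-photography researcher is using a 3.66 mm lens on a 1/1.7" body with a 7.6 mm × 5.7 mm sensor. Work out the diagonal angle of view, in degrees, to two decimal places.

104.77°

Sensor diagonal = √(7.6² + 5.7²) = √90.2500 ≈ 9.5000 mm.
Angle of view α = 2·arctan(d/2f) with d = 9.5000 mm and f = 3.66 mm.
d/2f = 1.29781; arctan(1.29781) ≈ 52.3848°, so α ≈ 104.7696°.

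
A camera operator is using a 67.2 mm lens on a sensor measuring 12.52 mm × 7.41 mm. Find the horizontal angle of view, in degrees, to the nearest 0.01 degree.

Angle of view α = 2·arctan(w/2f) with w = 12.52 mm and f = 67.2 mm.
w/2f = 0.09315; arctan(0.09315) ≈ 5.3220°, so α ≈ 10.6440°.

10.64°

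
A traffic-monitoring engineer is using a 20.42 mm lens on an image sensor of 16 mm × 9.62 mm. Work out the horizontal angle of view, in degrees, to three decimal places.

Angle of view α = 2·arctan(w/2f) with w = 16 mm and f = 20.42 mm.
w/2f = 0.39177; arctan(0.39177) ≈ 21.3939°, so α ≈ 42.7878°.

42.788°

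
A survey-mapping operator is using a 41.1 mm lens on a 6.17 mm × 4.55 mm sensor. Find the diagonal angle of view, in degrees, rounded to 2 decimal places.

10.66°

Sensor diagonal = √(6.17² + 4.55²) = √58.7714 ≈ 7.6663 mm.
Angle of view α = 2·arctan(d/2f) with d = 7.6663 mm and f = 41.1 mm.
d/2f = 0.09326; arctan(0.09326) ≈ 5.3282°, so α ≈ 10.6564°.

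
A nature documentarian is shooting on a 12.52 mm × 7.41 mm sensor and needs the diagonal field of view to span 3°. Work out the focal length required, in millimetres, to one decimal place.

277.8 mm

Sensor diagonal = √(12.52² + 7.41²) = √211.6585 ≈ 14.5485 mm.
From α = 2·arctan(d/2f) we get f = d / (2·tan(α/2)).
With d = 14.5485 mm and α/2 = 1.5°, tan(α/2) ≈ 0.02619, so f ≈ 14.5485 / 0.05237 ≈ 277.7922 mm.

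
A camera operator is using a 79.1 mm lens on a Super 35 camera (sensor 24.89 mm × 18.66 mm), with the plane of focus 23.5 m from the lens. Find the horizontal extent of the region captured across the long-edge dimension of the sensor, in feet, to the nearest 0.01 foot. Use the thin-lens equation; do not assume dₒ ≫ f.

24.18 ft

dₒ: 23.5 m = 23500 mm.
Similar triangles through the lens centre give W/dₒ = w/dᵢ; with 1/f = 1/dₒ + 1/dᵢ this gives W = w·(dₒ − f)/f.
W = 24.89 mm × (23500 − 79.1) / 79.1 = 24.89 × 296.0923 ≈ 7369.737 mm = 7369.737/304.8 ft = 24.1789 ft.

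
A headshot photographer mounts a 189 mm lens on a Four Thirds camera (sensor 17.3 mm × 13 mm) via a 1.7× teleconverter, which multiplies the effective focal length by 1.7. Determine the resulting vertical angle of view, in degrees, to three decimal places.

2.318°

Effective focal length f = 189 × 1.7 = 321.3 mm.
α = 2·arctan(13 / (2 × 321.3)) = 2·arctan(0.02023) ≈ 2.3179°.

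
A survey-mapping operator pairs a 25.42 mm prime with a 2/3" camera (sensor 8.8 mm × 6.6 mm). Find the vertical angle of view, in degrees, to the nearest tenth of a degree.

Angle of view α = 2·arctan(h/2f) with h = 6.6 mm and f = 25.42 mm.
h/2f = 0.12982; arctan(0.12982) ≈ 7.3967°, so α ≈ 14.7934°.

14.8°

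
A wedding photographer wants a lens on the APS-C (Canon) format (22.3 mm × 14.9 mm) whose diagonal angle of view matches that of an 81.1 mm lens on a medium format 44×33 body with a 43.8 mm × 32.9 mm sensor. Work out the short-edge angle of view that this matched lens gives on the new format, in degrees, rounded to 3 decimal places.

Sensor diagonal = √(43.8² + 32.9²) = √3000.8500 ≈ 54.7800 mm.
Sensor diagonal = √(22.3² + 14.9²) = √719.3000 ≈ 26.8198 mm.
Equal diagonal AOV ⇒ f₂ = f₁ · 26.8198/54.7800 = 81.1 × 0.48959 ≈ 39.7058 mm.
Short-edge AOV on the new format = 2·arctan(14.9 / (2 × 39.7058)) = 2·arctan(0.18763) ≈ 21.2537°.

21.254°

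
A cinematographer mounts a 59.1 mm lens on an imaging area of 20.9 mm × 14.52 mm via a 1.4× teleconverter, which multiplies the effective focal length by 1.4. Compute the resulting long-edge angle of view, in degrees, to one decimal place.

14.4°

Effective focal length f = 59.1 × 1.4 = 82.74 mm.
α = 2·arctan(20.9 / (2 × 82.74)) = 2·arctan(0.12630) ≈ 14.3966°.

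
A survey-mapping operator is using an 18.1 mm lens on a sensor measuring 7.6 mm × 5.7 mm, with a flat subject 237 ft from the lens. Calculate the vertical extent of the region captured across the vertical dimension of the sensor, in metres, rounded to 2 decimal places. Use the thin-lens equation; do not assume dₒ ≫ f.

dₒ: 237 ft × 304.8 mm/ft = 72237.60 mm.
Similar triangles through the lens centre give W/dₒ = h/dᵢ; with 1/f = 1/dₒ + 1/dᵢ this gives W = h·(dₒ − f)/f.
W = 5.7 mm × (72237.6 − 18.1) / 18.1 = 5.7 × 3990.0275 ≈ 22743.157 mm = 22.7432 m.

22.74 m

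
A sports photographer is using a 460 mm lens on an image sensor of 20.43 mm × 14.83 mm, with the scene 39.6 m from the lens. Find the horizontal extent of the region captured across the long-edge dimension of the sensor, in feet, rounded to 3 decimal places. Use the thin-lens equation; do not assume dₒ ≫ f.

dₒ: 39.6 m = 39600 mm.
Similar triangles through the lens centre give W/dₒ = w/dᵢ; with 1/f = 1/dₒ + 1/dᵢ this gives W = w·(dₒ − f)/f.
W = 20.43 mm × (39600 − 460) / 460 = 20.43 × 85.0870 ≈ 1738.327 mm = 1738.327/304.8 ft = 5.70317 ft.

5.703 ft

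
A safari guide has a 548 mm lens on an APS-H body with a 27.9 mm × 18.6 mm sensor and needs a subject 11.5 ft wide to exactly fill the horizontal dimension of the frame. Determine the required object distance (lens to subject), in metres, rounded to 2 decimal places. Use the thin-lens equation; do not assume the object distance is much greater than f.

W: 11.5 ft × 304.8 mm/ft = 3505.20 mm.
Magnification m = w/W = dᵢ/dₒ; combined with 1/f = 1/dₒ + 1/dᵢ this gives dₒ = f·(1 + W/w).
dₒ = 548 mm × (1 + 3505.2/27.9) = 548 × 126.6344 ≈ 69395.654 mm = 69.3957 m.

69.40 m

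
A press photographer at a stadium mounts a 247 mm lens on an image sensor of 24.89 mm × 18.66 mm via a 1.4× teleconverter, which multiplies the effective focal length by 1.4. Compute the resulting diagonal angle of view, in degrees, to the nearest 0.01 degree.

5.15°

Effective focal length f = 247 × 1.4 = 345.8 mm.
Sensor diagonal = √(24.89² + 18.66²) = √967.7077 ≈ 31.1080 mm.
α = 2·arctan(31.108 / (2 × 345.8)) = 2·arctan(0.04498) ≈ 5.1508°.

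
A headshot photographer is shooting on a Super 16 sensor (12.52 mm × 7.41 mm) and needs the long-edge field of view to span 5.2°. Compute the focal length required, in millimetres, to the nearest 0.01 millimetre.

137.86 mm

From α = 2·arctan(w/2f) we get f = w / (2·tan(α/2)).
With w = 12.52 mm and α/2 = 2.6°, tan(α/2) ≈ 0.04541, so f ≈ 12.52 / 0.09082 ≈ 137.8559 mm.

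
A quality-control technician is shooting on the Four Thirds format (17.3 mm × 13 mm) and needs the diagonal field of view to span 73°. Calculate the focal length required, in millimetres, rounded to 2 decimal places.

14.62 mm

Sensor diagonal = √(17.3² + 13²) = √468.2900 ≈ 21.6400 mm.
From α = 2·arctan(d/2f) we get f = d / (2·tan(α/2)).
With d = 21.6400 mm and α/2 = 36.5°, tan(α/2) ≈ 0.73996, so f ≈ 21.6400 / 1.47992 ≈ 14.6224 mm.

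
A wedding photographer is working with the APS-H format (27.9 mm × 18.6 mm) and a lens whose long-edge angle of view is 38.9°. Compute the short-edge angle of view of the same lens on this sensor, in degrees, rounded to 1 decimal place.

26.5°

From the long-edge AOV: f = 27.9 / (2·tan(19.45°)) = 27.9 / 0.70627 ≈ 39.5031 mm.
Short-edge AOV = 2·arctan(18.6 / (2 × 39.5031)) = 2·arctan(0.23542) ≈ 26.4952°.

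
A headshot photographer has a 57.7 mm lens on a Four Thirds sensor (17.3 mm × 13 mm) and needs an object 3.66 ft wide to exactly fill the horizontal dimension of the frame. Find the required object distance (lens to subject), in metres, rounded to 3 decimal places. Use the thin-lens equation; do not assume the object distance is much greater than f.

W: 3.66 ft × 304.8 mm/ft = 1115.57 mm.
Magnification m = w/W = dᵢ/dₒ; combined with 1/f = 1/dₒ + 1/dᵢ this gives dₒ = f·(1 + W/w).
dₒ = 57.7 mm × (1 + 1115.57/17.3) = 57.7 × 65.4837 ≈ 3778.409 mm = 3.77841 m.

3.778 m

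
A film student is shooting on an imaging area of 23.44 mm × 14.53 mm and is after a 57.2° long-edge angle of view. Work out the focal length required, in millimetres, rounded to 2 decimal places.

From α = 2·arctan(w/2f) we get f = w / (2·tan(α/2)).
With w = 23.44 mm and α/2 = 28.6°, tan(α/2) ≈ 0.54522, so f ≈ 23.44 / 1.09044 ≈ 21.4960 mm.

21.50 mm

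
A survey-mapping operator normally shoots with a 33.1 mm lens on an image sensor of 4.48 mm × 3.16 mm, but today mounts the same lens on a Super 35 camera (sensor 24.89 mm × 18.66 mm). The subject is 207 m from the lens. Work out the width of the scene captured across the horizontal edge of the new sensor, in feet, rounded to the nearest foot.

511 ft

The focal length stays 33.1 mm; the relevant sensor dimension is now w = 24.89 mm. Object distance dₒ = 207 m = 207000 mm.
Thin-lens field width W = w·(dₒ − f)/f = 24.89 × (207000 − 33.1)/33.1 ≈ 155631.605 mm = 155631.605/304.8 ft = 510.602 ft.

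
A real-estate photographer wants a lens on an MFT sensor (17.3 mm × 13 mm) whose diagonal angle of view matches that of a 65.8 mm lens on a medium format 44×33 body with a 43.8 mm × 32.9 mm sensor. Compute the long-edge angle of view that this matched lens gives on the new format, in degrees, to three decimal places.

Sensor diagonal = √(43.8² + 32.9²) = √3000.8500 ≈ 54.7800 mm.
Sensor diagonal = √(17.3² + 13²) = √468.2900 ≈ 21.6400 mm.
Equal diagonal AOV ⇒ f₂ = f₁ · 21.6400/54.7800 = 65.8 × 0.39503 ≈ 25.9933 mm.
Long-edge AOV on the new format = 2·arctan(17.3 / (2 × 25.9933)) = 2·arctan(0.33278) ≈ 36.8126°.

36.813°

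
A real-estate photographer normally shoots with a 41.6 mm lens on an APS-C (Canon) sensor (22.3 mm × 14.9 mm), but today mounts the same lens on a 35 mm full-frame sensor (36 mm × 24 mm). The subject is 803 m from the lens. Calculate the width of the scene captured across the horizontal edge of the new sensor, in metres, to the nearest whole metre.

The focal length stays 41.6 mm; the relevant sensor dimension is now w = 36 mm. Object distance dₒ = 803 m = 803000 mm.
Thin-lens field width W = w·(dₒ − f)/f = 36 × (803000 − 41.6)/41.6 ≈ 694867.846 mm = 694.868 m.

695 m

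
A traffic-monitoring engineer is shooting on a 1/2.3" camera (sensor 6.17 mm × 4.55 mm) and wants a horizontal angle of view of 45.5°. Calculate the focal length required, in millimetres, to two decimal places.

7.36 mm

From α = 2·arctan(w/2f) we get f = w / (2·tan(α/2)).
With w = 6.17 mm and α/2 = 22.75°, tan(α/2) ≈ 0.41933, so f ≈ 6.17 / 0.83867 ≈ 7.3569 mm.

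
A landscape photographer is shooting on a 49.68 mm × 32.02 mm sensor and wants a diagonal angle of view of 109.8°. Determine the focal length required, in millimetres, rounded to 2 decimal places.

Sensor diagonal = √(49.68² + 32.02²) = √3493.3828 ≈ 59.1048 mm.
From α = 2·arctan(d/2f) we get f = d / (2·tan(α/2)).
With d = 59.1048 mm and α/2 = 54.9°, tan(α/2) ≈ 1.42286, so f ≈ 59.1048 / 2.84571 ≈ 20.7698 mm.

20.77 mm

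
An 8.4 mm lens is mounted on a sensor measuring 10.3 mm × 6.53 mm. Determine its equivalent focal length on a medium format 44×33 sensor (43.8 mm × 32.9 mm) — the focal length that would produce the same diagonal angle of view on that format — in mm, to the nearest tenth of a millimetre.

Sensor diagonal = √(10.3² + 6.53²) = √148.7309 ≈ 12.1955 mm.
Sensor diagonal = √(43.8² + 32.9²) = √3000.8500 ≈ 54.7800 mm.
Equal angle of view means equal diagonal/f ratio, so f₂ = f₁ · (diagonal₂/diagonal₁) = 8.4 × 54.7800/12.1955.
f₂ = 8.4 × 4.49181 ≈ 37.731 mm.

37.7 mm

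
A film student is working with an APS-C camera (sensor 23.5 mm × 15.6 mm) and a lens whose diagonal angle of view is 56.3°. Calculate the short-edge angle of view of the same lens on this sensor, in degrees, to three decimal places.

Sensor diagonal = √(23.5² + 15.6²) = √795.6100 ≈ 28.2066 mm.
From the diagonal AOV: f = 28.2066 / (2·tan(28.15°)) = 28.2066 / 1.07014 ≈ 26.3577 mm.
Short-edge AOV = 2·arctan(15.6 / (2 × 26.3577)) = 2·arctan(0.29593) ≈ 32.9700°.

32.970°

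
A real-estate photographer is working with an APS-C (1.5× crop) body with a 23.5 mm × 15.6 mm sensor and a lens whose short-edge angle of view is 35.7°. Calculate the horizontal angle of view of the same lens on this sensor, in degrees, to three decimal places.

51.757°

From the short-edge AOV: f = 15.6 / (2·tan(17.85°)) = 15.6 / 0.64406 ≈ 24.2215 mm.
Horizontal AOV = 2·arctan(23.5 / (2 × 24.2215)) = 2·arctan(0.48511) ≈ 51.7566°.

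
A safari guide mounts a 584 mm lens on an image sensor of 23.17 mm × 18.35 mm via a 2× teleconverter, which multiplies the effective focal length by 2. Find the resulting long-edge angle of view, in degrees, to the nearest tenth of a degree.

Effective focal length f = 584 × 2 = 1168 mm.
α = 2·arctan(23.17 / (2 × 1168)) = 2·arctan(0.00992) ≈ 1.1366°.

1.1°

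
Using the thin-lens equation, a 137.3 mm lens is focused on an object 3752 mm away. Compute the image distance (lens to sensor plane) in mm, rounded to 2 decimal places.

142.52 mm

1/dᵢ = 1/f − 1/dₒ = 1/137.3 − 1/3752 = 0.0070168 mm⁻¹.
dᵢ = 1/0.0070168 ≈ 142.5152 mm.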